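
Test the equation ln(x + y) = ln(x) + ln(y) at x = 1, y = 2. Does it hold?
Fails

Substituting x = 1, y = 2:

LHS = ln(1 + 2) = ln(3) ≈ 1.099
RHS = ln(1) + ln(2) = ln(2) ≈ 0.6931

LHS ≠ RHS, so the equation does not hold at this point.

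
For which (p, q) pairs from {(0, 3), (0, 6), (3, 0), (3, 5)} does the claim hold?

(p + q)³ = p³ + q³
(0, 3), (0, 6), (3, 0)

Testing each pair:
(0, 3): LHS = 27, RHS = 27 → holds
(0, 6): LHS = 216, RHS = 216 → holds
(3, 0): LHS = 27, RHS = 27 → holds
(3, 5): LHS = 512, RHS = 152 → fails

3 of 4 pairs satisfy the claim.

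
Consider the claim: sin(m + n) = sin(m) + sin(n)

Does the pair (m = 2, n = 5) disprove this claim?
Yes

Substituting m = 2, n = 5:
LHS = sin(2 + 5) = sin(7) ≈ 0.657
RHS = sin(2) + sin(5) ≈ -0.04963

Since LHS ≠ RHS, this pair disproves the claim.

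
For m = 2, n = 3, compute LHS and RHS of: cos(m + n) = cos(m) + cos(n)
LHS = cos(2 + 3) = cos(5) ≈ 0.2837
RHS = cos(2) + cos(3) ≈ -1.406

LHS ≠ RHS (they differ by about 1.69), so the equation does not hold here.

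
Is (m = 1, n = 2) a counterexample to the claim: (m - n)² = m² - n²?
Substituting m = 1, n = 2:
LHS = (1 - 2)² = 1
RHS = 1² - 2² = -3

Since LHS ≠ RHS, this pair disproves the claim.

Answer: Yes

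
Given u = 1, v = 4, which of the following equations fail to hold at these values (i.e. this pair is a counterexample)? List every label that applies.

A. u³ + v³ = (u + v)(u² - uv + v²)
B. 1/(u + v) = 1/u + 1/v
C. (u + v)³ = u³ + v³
B, C

Evaluating each claim at the given values:
A. LHS = 65, RHS = 65 → holds here (LHS = RHS)
B. LHS = 1/5, RHS = 5/4 → fails here (LHS ≠ RHS)
C. LHS = 125, RHS = 65 → fails here (LHS ≠ RHS)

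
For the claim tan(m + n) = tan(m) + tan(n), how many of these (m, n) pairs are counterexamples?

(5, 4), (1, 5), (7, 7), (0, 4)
Testing each pair:
(5, 4): LHS = tan(9) ≈ -0.4523, RHS = tan(5) + tan(4) ≈ -2.223 → counterexample
(1, 5): LHS = tan(6) ≈ -0.291, RHS = tan(5) + tan(1) ≈ -1.823 → counterexample
(7, 7): LHS = tan(14) ≈ 7.245, RHS = 2·tan(7) ≈ 1.743 → counterexample
(0, 4): LHS = tan(4) ≈ 1.158, RHS = tan(4) ≈ 1.158 → satisfies claim

That makes 3 counterexamples.

Answer: 3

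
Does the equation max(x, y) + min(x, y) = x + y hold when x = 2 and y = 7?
Substituting x = 2, y = 7:

LHS = max(2, 7) + min(2, 7) = 9
RHS = 2 + 7 = 9

LHS = RHS, so the equation holds at this point.

Answer: Holds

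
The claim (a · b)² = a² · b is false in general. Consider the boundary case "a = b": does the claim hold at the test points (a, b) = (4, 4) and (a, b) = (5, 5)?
At (4, 4): LHS = 256 ≠ RHS = 64
At (5, 5): LHS = 625 ≠ RHS = 125

Answer: No, fails at both test points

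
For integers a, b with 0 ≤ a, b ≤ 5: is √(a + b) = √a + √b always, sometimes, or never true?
Sometimes true

It holds at (a, b) = (3, 0) (both sides equal √(3) ≈ 1.732), but fails at (a, b) = (2, 1) (LHS = √(3) ≈ 1.732, RHS = 1 + √(2) ≈ 2.414).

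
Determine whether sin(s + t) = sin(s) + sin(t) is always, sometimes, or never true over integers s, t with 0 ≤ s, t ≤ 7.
Sometimes true

It holds at (s, t) = (5, 0) (both sides equal sin(5) ≈ -0.9589), but fails at (s, t) = (2, 4) (LHS = sin(6) ≈ -0.2794, RHS = sin(4) + sin(2) ≈ 0.1525).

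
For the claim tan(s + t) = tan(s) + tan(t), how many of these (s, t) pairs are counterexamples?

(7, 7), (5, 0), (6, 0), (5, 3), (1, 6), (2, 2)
4

Testing each pair:
(7, 7): LHS = tan(14) ≈ 7.245, RHS = 2·tan(7) ≈ 1.743 → counterexample
(5, 0): LHS = tan(5) ≈ -3.381, RHS = tan(5) ≈ -3.381 → satisfies claim
(6, 0): LHS = tan(6) ≈ -0.291, RHS = tan(6) ≈ -0.291 → satisfies claim
(5, 3): LHS = tan(8) ≈ -6.8, RHS = tan(5) + tan(3) ≈ -3.523 → counterexample
(1, 6): LHS = tan(7) ≈ 0.8714, RHS = tan(6) + tan(1) ≈ 1.266 → counterexample
(2, 2): LHS = tan(4) ≈ 1.158, RHS = 2·tan(2) ≈ -4.37 → counterexample

That makes 4 counterexamples.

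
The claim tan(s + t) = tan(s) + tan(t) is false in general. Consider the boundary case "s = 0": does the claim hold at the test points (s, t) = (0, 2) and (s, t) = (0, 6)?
At (0, 2): LHS = tan(2) ≈ -2.185, RHS = tan(2) ≈ -2.185 → equal
At (0, 6): LHS = tan(6) ≈ -0.291, RHS = tan(6) ≈ -0.291 → equal

So the claim does hold at both of these boundary points, even though it is not an identity.

Answer: Yes, holds at both test points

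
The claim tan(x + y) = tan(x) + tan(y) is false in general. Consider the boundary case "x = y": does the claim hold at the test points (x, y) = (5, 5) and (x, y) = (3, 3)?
No, fails at both test points

At (5, 5): LHS = tan(10) ≈ 0.6484 ≠ RHS = 2·tan(5) ≈ -6.761
At (3, 3): LHS = tan(6) ≈ -0.291 ≠ RHS = 2·tan(3) ≈ -0.2851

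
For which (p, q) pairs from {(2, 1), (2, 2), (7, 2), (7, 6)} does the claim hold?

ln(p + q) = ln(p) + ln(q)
Testing each pair:
(2, 1): LHS = ln(3) ≈ 1.099, RHS = ln(2) ≈ 0.6931 → fails
(2, 2): LHS = ln(4) ≈ 1.386, RHS = 2·ln(2) ≈ 1.386 → holds
(7, 2): LHS = ln(9) ≈ 2.197, RHS = ln(2) + ln(7) ≈ 2.639 → fails
(7, 6): LHS = ln(13) ≈ 2.565, RHS = ln(6) + ln(7) ≈ 3.738 → fails

1 of 4 pairs satisfies the claim.

Answer: (2, 2)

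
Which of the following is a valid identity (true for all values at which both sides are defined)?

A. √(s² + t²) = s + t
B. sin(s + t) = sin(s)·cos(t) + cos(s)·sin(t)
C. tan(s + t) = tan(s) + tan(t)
A: fails at (3, 4) — LHS = 5, RHS = 7.
B: holds — e.g. at (4, 4), both sides equal sin(8) ≈ 0.9894.
C: fails at (1, 1) — LHS = tan(2) ≈ -2.185, RHS = 2·tan(1) ≈ 3.115.

Answer: B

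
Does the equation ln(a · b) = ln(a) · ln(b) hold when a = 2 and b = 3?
Substituting a = 2, b = 3:

LHS = ln(2 · 3) = ln(6) ≈ 1.792
RHS = ln(2) · ln(3) ≈ 0.7615

LHS ≠ RHS, so the equation does not hold at this point.

Answer: Fails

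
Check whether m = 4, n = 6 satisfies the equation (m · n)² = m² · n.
Fails

Substituting m = 4, n = 6:

LHS = (4 · 6)² = 576
RHS = 4² · 6 = 96

LHS ≠ RHS, so the equation does not hold at this point.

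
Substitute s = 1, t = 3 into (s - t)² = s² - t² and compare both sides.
LHS = (1 - 3)² = 4
RHS = 1² - 3² = -8

LHS ≠ RHS, so the equation does not hold here.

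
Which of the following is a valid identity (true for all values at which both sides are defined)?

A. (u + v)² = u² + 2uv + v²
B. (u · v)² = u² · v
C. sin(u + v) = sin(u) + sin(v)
A

A: holds — e.g. at (2, 3), both sides equal 25.
B: fails at (2, 2) — LHS = 16, RHS = 8.
C: fails at (2, 4) — LHS = sin(6) ≈ -0.2794, RHS = sin(4) + sin(2) ≈ 0.1525.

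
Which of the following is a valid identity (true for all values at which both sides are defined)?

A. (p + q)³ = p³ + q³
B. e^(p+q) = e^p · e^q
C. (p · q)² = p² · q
A: fails at (1, 3) — LHS = 64, RHS = 28.
B: holds — e.g. at (2, 4), both sides equal e^6 ≈ 403.4.
C: fails at (3, 5) — LHS = 225, RHS = 45.

Answer: B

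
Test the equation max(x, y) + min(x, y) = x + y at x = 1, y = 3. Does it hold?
Holds

Substituting x = 1, y = 3:

LHS = max(1, 3) + min(1, 3) = 4
RHS = 1 + 3 = 4

LHS = RHS, so the equation holds at this point.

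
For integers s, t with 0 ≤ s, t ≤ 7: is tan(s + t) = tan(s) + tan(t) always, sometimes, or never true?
Sometimes true

It holds at (s, t) = (0, 0) (both sides equal 0), but fails at (s, t) = (2, 6) (LHS = tan(8) ≈ -6.8, RHS = tan(2) + tan(6) ≈ -2.476).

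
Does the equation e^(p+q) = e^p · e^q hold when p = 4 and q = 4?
Substituting p = 4, q = 4:

LHS = e^(4+4) = e^8 ≈ 2981
RHS = e^4 · e^4 = e^8 ≈ 2981

LHS = RHS, so the equation holds at this point.

Answer: Holds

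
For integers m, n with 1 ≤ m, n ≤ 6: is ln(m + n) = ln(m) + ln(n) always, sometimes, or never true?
It holds at (m, n) = (2, 2) (both sides equal ln(4) ≈ 1.386), but fails at (m, n) = (2, 3) (LHS = ln(5) ≈ 1.609, RHS = ln(2) + ln(3) ≈ 1.792).

Answer: Sometimes true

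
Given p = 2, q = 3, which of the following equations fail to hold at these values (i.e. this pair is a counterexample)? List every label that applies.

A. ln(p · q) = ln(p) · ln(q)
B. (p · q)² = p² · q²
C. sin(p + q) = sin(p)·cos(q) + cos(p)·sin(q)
Evaluating each claim at the given values:
A. LHS = ln(6) ≈ 1.792, RHS = ln(2)·ln(3) ≈ 0.7615 → fails here (LHS ≠ RHS)
B. LHS = 36, RHS = 36 → holds here (LHS = RHS)
C. LHS = sin(5) ≈ -0.9589, RHS = sin(2)·cos(3) + sin(3)·cos(2) ≈ -0.9589 → holds here (LHS = RHS)

Answer: A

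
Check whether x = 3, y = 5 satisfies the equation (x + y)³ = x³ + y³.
Fails

Substituting x = 3, y = 5:

LHS = (3 + 5)³ = 512
RHS = 3³ + 5³ = 152

LHS ≠ RHS, so the equation does not hold at this point.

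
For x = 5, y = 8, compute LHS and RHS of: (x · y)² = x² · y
LHS = (5 · 8)² = 1600
RHS = 5² · 8 = 200

LHS ≠ RHS, so the equation does not hold here.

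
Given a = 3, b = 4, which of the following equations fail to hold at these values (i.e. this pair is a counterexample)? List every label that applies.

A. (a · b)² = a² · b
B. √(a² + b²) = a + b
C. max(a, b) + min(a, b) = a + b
A, B

Evaluating each claim at the given values:
A. LHS = 144, RHS = 36 → fails here (LHS ≠ RHS)
B. LHS = 5, RHS = 7 → fails here (LHS ≠ RHS)
C. LHS = 7, RHS = 7 → holds here (LHS = RHS)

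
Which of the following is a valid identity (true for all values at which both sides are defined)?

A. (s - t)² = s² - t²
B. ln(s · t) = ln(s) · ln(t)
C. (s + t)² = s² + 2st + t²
C

A: fails at (2, 4) — LHS = 4, RHS = -12.
B: fails at (4, 5) — LHS = ln(20) ≈ 2.996, RHS = ln(4)·ln(5) ≈ 2.231.
C: holds — e.g. at (3, 5), both sides equal 64.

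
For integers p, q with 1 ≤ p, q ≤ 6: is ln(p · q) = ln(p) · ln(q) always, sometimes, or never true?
It holds at (p, q) = (1, 1) (both sides equal 0), but fails at (p, q) = (5, 5) (LHS = ln(25) ≈ 3.219, RHS = ln(5)² ≈ 2.59).

Answer: Sometimes true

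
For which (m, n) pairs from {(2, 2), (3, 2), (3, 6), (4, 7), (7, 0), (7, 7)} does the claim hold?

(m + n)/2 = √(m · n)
(2, 2), (7, 7)

Testing each pair:
(2, 2): LHS = 2, RHS = 2 → holds
(3, 2): LHS = 5/2, RHS = √(6) ≈ 2.449 → fails
(3, 6): LHS = 9/2, RHS = 3·√(2) ≈ 4.243 → fails
(4, 7): LHS = 11/2, RHS = 2·√(7) ≈ 5.292 → fails
(7, 0): LHS = 7/2, RHS = 0 → fails
(7, 7): LHS = 7, RHS = 7 → holds

2 of 6 pairs satisfy the claim.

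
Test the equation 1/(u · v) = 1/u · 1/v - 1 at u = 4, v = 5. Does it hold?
Substituting u = 4, v = 5:

LHS = 1/(4 · 5) = 1/20
RHS = 1/4 · 1/5 - 1 = -19/20

LHS ≠ RHS, so the equation does not hold at this point.

Answer: Fails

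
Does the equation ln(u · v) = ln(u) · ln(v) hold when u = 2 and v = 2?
Substituting u = 2, v = 2:

LHS = ln(2 · 2) = ln(4) ≈ 1.386
RHS = ln(2) · ln(2) = ln(2)² ≈ 0.4805

LHS ≠ RHS, so the equation does not hold at this point.

Answer: Fails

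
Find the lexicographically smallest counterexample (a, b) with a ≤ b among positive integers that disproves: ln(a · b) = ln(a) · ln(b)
At (1, 1): both sides equal 0, so it holds there.

Substituting (1, 2) into the claim:
LHS = ln(1 · 2) = ln(2) ≈ 0.6931
RHS = ln(1) · ln(2) = 0

Since LHS ≠ RHS, this pair disproves the claim, and no lexicographically smaller pair (a ≤ b, positive integers) does.

For instance (1, 5) is also a counterexample (LHS = ln(5) ≈ 1.609, RHS = 0), but it's lexicographically larger.

Answer: (a, b) = (1, 2)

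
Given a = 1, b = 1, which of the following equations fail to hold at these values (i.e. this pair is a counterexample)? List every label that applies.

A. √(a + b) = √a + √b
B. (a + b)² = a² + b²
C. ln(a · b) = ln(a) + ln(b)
A, B

Evaluating each claim at the given values:
A. LHS = √(2) ≈ 1.414, RHS = 2 → fails here (LHS ≠ RHS)
B. LHS = 4, RHS = 2 → fails here (LHS ≠ RHS)
C. LHS = 0, RHS = 0 → holds here (LHS = RHS)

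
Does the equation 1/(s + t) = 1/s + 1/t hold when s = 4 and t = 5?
Fails

Substituting s = 4, t = 5:

LHS = 1/(4 + 5) = 1/9
RHS = 1/4 + 1/5 = 9/20

LHS ≠ RHS, so the equation does not hold at this point.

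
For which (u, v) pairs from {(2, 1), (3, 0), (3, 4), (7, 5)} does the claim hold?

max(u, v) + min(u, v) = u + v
All pairs

Testing each pair:
(2, 1): LHS = 3, RHS = 3 → holds
(3, 0): LHS = 3, RHS = 3 → holds
(3, 4): LHS = 7, RHS = 7 → holds
(7, 5): LHS = 12, RHS = 12 → holds

Every pair satisfies the claim.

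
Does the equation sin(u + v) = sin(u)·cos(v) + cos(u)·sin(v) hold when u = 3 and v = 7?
Holds

Substituting u = 3, v = 7:

LHS = sin(3 + 7) = sin(10) ≈ -0.544
RHS = sin(3)·cos(7) + cos(3)·sin(7) = sin(7)·cos(3) + sin(3)·cos(7) ≈ -0.544

LHS = RHS, so the equation holds at this point.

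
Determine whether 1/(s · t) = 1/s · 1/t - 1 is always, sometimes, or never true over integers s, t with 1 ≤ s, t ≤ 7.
The claim fails for every pair in the range. For instance at (s, t) = (7, 5): LHS = 1/35, RHS = -34/35.

Answer: Never true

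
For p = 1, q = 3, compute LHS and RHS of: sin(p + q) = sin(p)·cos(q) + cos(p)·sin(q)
LHS = sin(1 + 3) = sin(4) ≈ -0.7568
RHS = sin(1)·cos(3) + cos(1)·sin(3) = sin(1)·cos(3) + sin(3)·cos(1) ≈ -0.7568

LHS = RHS: the two sides agree.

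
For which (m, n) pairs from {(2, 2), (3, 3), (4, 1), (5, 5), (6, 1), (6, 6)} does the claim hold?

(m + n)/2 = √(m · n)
(2, 2), (3, 3), (5, 5), (6, 6)

Testing each pair:
(2, 2): LHS = 2, RHS = 2 → holds
(3, 3): LHS = 3, RHS = 3 → holds
(4, 1): LHS = 5/2, RHS = 2 → fails
(5, 5): LHS = 5, RHS = 5 → holds
(6, 1): LHS = 7/2, RHS = √(6) ≈ 2.449 → fails
(6, 6): LHS = 6, RHS = 6 → holds

4 of 6 pairs satisfy the claim.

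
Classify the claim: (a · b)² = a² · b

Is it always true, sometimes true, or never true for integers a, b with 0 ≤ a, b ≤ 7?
It holds at (a, b) = (0, 0) (both sides equal 0), but fails at (a, b) = (2, 4) (LHS = 64, RHS = 16).

Answer: Sometimes true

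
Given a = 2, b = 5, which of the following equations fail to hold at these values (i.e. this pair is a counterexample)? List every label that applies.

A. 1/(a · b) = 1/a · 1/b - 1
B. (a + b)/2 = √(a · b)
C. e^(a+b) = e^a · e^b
Evaluating each claim at the given values:
A. LHS = 1/10, RHS = -9/10 → fails here (LHS ≠ RHS)
B. LHS = 7/2, RHS = √(10) ≈ 3.162 → fails here (LHS ≠ RHS)
C. LHS = e^7 ≈ 1097, RHS = e^7 ≈ 1097 → holds here (LHS = RHS)

Answer: A, B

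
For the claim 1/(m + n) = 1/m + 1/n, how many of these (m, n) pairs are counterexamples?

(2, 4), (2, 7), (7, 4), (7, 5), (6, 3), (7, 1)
Testing each pair:
(2, 4): LHS = 1/6, RHS = 3/4 → counterexample
(2, 7): LHS = 1/9, RHS = 9/14 → counterexample
(7, 4): LHS = 1/11, RHS = 11/28 → counterexample
(7, 5): LHS = 1/12, RHS = 12/35 → counterexample
(6, 3): LHS = 1/9, RHS = 1/2 → counterexample
(7, 1): LHS = 1/8, RHS = 8/7 → counterexample

That makes 6 counterexamples.

Answer: 6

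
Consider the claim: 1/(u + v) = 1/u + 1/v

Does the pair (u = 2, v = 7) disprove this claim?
Substituting u = 2, v = 7:
LHS = 1/(2 + 7) = 1/9
RHS = 1/2 + 1/7 = 9/14

Since LHS ≠ RHS, this pair disproves the claim.

Answer: Yes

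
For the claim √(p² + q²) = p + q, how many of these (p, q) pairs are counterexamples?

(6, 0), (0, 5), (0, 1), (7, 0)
Testing each pair:
(6, 0): LHS = 6, RHS = 6 → satisfies claim
(0, 5): LHS = 5, RHS = 5 → satisfies claim
(0, 1): LHS = 1, RHS = 1 → satisfies claim
(7, 0): LHS = 7, RHS = 7 → satisfies claim

That makes 0 counterexamples.

Answer: 0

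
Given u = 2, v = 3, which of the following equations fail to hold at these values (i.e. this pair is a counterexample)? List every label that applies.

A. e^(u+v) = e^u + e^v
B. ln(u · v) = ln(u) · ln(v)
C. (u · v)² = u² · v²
Evaluating each claim at the given values:
A. LHS = e^5 ≈ 148.4, RHS = e^2 + e^3 ≈ 27.47 → fails here (LHS ≠ RHS)
B. LHS = ln(6) ≈ 1.792, RHS = ln(2)·ln(3) ≈ 0.7615 → fails here (LHS ≠ RHS)
C. LHS = 36, RHS = 36 → holds here (LHS = RHS)

Answer: A, B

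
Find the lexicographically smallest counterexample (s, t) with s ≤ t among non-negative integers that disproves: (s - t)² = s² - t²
(s, t) = (0, 1)

At (0, 0): both sides equal 0, so it holds there.

Substituting (0, 1) into the claim:
LHS = (0 - 1)² = 1
RHS = 0² - 1² = -1

Since LHS ≠ RHS, this pair disproves the claim, and no lexicographically smaller pair (s ≤ t, non-negative integers) does.

For instance (4, 7) is also a counterexample (LHS = 9, RHS = -33), but it's lexicographically larger.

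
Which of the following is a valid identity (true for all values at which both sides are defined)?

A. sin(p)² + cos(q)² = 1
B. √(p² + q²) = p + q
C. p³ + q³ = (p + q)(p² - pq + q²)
A: fails at (2, 7) — LHS = cos(7)² + sin(2)² ≈ 1.395, RHS = 1.
B: fails at (2, 7) — LHS = √(53) ≈ 7.28, RHS = 9.
C: holds — e.g. at (2, 2), both sides equal 16.

Answer: C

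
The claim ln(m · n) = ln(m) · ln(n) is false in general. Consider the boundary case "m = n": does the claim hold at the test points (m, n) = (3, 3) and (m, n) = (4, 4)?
At (3, 3): LHS = ln(9) ≈ 2.197 ≠ RHS = ln(3)² ≈ 1.207
At (4, 4): LHS = ln(16) ≈ 2.773 ≠ RHS = ln(4)² ≈ 1.922

Answer: No, fails at both test points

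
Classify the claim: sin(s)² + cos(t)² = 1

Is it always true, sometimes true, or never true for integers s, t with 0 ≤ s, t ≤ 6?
Sometimes true

It holds at (s, t) = (6, 6) (both sides equal 1), but fails at (s, t) = (4, 2) (LHS = cos(2)² + sin(4)² ≈ 0.7459, RHS = 1).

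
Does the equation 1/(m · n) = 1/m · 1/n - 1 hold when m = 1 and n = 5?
Fails

Substituting m = 1, n = 5:

LHS = 1/(1 · 5) = 1/5
RHS = 1/1 · 1/5 - 1 = -4/5

LHS ≠ RHS, so the equation does not hold at this point.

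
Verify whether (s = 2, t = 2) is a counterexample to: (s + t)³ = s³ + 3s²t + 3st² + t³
No

Substituting s = 2, t = 2:
LHS = (2 + 2)³ = 64
RHS = 2³ + 3·2²·2 + 3·2·2² + 2³ = 64

The sides agree, so this pair does not disprove the claim.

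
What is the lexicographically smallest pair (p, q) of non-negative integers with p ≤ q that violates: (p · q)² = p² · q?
(p, q) = (1, 2)

Substituting (1, 2) into the claim:
LHS = (1 · 2)² = 4
RHS = 1² · 2 = 2

Since LHS ≠ RHS, this pair disproves the claim, and no lexicographically smaller pair (p ≤ q, non-negative integers) does.

For instance (2, 6) is also a counterexample (LHS = 144, RHS = 24), but it's lexicographically larger.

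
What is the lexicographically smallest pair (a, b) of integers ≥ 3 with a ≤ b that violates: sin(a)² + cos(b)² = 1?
At (3, 3): both sides equal 1, so it holds there.

Substituting (3, 4) into the claim:
LHS = sin(3)² + cos(4)² ≈ 0.4472
RHS = 1

Since LHS ≠ RHS, this pair disproves the claim, and no lexicographically smaller pair (a ≤ b, integers ≥ 3) does.

For instance (8, 9) is also a counterexample (LHS = cos(9)² + sin(8)² ≈ 1.809, RHS = 1), but it's lexicographically larger.

Answer: (a, b) = (3, 4)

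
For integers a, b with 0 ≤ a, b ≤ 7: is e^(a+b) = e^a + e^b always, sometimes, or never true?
Never true

The claim fails for every pair in the range. For instance at (a, b) = (1, 4): LHS = e^5 ≈ 148.4, RHS = e + e^4 ≈ 57.32.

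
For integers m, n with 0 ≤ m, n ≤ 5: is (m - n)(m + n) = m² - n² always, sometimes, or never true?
The identity holds for every pair in the range. For instance at (m, n) = (2, 3): both sides equal -5.

Answer: Always true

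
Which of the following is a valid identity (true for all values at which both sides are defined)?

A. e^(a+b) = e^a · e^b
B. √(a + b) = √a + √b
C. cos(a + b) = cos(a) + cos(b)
A

A: holds — e.g. at (2, 4), both sides equal e^6 ≈ 403.4.
B: fails at (4, 6) — LHS = √(10) ≈ 3.162, RHS = 2 + √(6) ≈ 4.449.
C: fails at (1, 2) — LHS = cos(3) ≈ -0.99, RHS = cos(2) + cos(1) ≈ 0.1242.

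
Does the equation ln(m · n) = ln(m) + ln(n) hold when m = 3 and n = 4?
Holds

Substituting m = 3, n = 4:

LHS = ln(3 · 4) = ln(12) ≈ 2.485
RHS = ln(3) + ln(4) ≈ 2.485

LHS = RHS, so the equation holds at this point.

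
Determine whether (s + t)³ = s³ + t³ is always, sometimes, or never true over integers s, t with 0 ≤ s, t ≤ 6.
Sometimes true

It holds at (s, t) = (5, 0) (both sides equal 125), but fails at (s, t) = (4, 3) (LHS = 343, RHS = 91).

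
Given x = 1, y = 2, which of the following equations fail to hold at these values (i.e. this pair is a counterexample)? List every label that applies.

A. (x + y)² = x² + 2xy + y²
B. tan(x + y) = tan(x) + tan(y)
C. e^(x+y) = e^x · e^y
Evaluating each claim at the given values:
A. LHS = 9, RHS = 9 → holds here (LHS = RHS)
B. LHS = tan(3) ≈ -0.1425, RHS = tan(2) + tan(1) ≈ -0.6276 → fails here (LHS ≠ RHS)
C. LHS = e^3 ≈ 20.09, RHS = e^3 ≈ 20.09 → holds here (LHS = RHS)

Answer: B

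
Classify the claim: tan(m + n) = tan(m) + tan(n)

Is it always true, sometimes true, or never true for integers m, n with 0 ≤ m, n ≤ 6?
It holds at (m, n) = (0, 2) (both sides equal tan(2) ≈ -2.185), but fails at (m, n) = (3, 3) (LHS = tan(6) ≈ -0.291, RHS = 2·tan(3) ≈ -0.2851).

Answer: Sometimes true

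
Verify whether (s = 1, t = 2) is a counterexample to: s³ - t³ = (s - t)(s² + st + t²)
No

Substituting s = 1, t = 2:
LHS = 1³ - 2³ = -7
RHS = (1 - 2)(1² + 1·2 + 2²) = -7

The sides agree, so this pair does not disprove the claim.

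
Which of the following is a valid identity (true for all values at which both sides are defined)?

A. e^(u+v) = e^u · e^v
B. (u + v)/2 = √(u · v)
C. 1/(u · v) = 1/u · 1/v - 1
A

A: holds — e.g. at (3, 3), both sides equal e^6 ≈ 403.4.
B: fails at (2, 4) — LHS = 3, RHS = 2·√(2) ≈ 2.828.
C: fails at (3, 7) — LHS = 1/21, RHS = -20/21.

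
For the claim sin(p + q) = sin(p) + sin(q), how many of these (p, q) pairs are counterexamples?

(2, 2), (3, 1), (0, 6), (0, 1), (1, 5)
3

Testing each pair:
(2, 2): LHS = sin(4) ≈ -0.7568, RHS = 2·sin(2) ≈ 1.819 → counterexample
(3, 1): LHS = sin(4) ≈ -0.7568, RHS = sin(3) + sin(1) ≈ 0.9826 → counterexample
(0, 6): LHS = sin(6) ≈ -0.2794, RHS = sin(6) ≈ -0.2794 → satisfies claim
(0, 1): LHS = sin(1) ≈ 0.8415, RHS = sin(1) ≈ 0.8415 → satisfies claim
(1, 5): LHS = sin(6) ≈ -0.2794, RHS = sin(5) + sin(1) ≈ -0.1175 → counterexample

That makes 3 counterexamples.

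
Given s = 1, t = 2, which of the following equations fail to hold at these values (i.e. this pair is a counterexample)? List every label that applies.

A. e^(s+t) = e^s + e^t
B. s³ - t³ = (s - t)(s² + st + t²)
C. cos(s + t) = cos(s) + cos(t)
Evaluating each claim at the given values:
A. LHS = e^3 ≈ 20.09, RHS = e + e^2 ≈ 10.11 → fails here (LHS ≠ RHS)
B. LHS = -7, RHS = -7 → holds here (LHS = RHS)
C. LHS = cos(3) ≈ -0.99, RHS = cos(2) + cos(1) ≈ 0.1242 → fails here (LHS ≠ RHS)

Answer: A, C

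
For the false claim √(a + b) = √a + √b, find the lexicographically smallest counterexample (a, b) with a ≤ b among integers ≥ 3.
Substituting (3, 3) into the claim:
LHS = √(3 + 3) = √(6) ≈ 2.449
RHS = √3 + √3 = 2·√(3) ≈ 3.464

Since LHS ≠ RHS, this pair disproves the claim, and no lexicographically smaller pair (a ≤ b, integers ≥ 3) does.

For instance (5, 10) is also a counterexample (LHS = √(15) ≈ 3.873, RHS = √(5) + √(10) ≈ 5.398), but it's lexicographically larger.

Answer: (a, b) = (3, 3)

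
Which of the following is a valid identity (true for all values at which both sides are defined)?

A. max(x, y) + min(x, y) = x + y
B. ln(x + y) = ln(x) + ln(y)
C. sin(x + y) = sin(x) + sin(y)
A: holds — e.g. at (4, 6), both sides equal 10.
B: fails at (1, 5) — LHS = ln(6) ≈ 1.792, RHS = ln(5) ≈ 1.609.
C: fails at (2, 4) — LHS = sin(6) ≈ -0.2794, RHS = sin(4) + sin(2) ≈ 0.1525.

Answer: A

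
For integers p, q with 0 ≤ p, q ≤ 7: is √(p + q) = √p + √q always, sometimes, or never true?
It holds at (p, q) = (6, 0) (both sides equal √(6) ≈ 2.449), but fails at (p, q) = (5, 3) (LHS = 2·√(2) ≈ 2.828, RHS = √(3) + √(5) ≈ 3.968).

Answer: Sometimes true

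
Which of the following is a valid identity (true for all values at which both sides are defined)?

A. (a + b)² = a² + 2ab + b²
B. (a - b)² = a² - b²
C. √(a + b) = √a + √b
A

A: holds — e.g. at (4, 6), both sides equal 100.
B: fails at (1, 3) — LHS = 4, RHS = -8.
C: fails at (4, 4) — LHS = 2·√(2) ≈ 2.828, RHS = 4.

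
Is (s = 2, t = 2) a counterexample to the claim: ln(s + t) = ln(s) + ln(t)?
No

Substituting s = 2, t = 2:
LHS = ln(2 + 2) = ln(4) ≈ 1.386
RHS = ln(2) + ln(2) = 2·ln(2) ≈ 1.386

The sides agree, so this pair does not disprove the claim.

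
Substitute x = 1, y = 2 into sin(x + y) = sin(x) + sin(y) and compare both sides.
LHS = sin(1 + 2) = sin(3) ≈ 0.1411
RHS = sin(1) + sin(2) ≈ 1.751

LHS ≠ RHS (they differ by about 1.61), so the equation does not hold here.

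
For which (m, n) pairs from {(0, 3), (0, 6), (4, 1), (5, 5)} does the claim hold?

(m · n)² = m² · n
(0, 3), (0, 6), (4, 1)

Testing each pair:
(0, 3): LHS = 0, RHS = 0 → holds
(0, 6): LHS = 0, RHS = 0 → holds
(4, 1): LHS = 16, RHS = 16 → holds
(5, 5): LHS = 625, RHS = 125 → fails

3 of 4 pairs satisfy the claim.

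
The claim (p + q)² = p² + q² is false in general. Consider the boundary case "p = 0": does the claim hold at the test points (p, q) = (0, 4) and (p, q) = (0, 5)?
At (0, 4): LHS = 16, RHS = 16 → equal
At (0, 5): LHS = 25, RHS = 25 → equal

So the claim does hold at both of these boundary points, even though it is not an identity.

Answer: Yes, holds at both test points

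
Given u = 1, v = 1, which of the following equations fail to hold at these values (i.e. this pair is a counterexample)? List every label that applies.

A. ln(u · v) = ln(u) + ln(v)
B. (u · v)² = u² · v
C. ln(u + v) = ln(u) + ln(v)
C

Evaluating each claim at the given values:
A. LHS = 0, RHS = 0 → holds here (LHS = RHS)
B. LHS = 1, RHS = 1 → holds here (LHS = RHS)
C. LHS = ln(2) ≈ 0.6931, RHS = 0 → fails here (LHS ≠ RHS)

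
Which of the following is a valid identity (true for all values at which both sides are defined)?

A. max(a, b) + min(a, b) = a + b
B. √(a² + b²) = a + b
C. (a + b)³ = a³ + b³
A

A: holds — e.g. at (2, 5), both sides equal 7.
B: fails at (1, 1) — LHS = √(2) ≈ 1.414, RHS = 2.
C: fails at (2, 5) — LHS = 343, RHS = 133.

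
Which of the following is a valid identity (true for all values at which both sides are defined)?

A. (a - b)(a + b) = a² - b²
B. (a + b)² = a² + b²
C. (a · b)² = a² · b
A: holds — e.g. at (1, 5), both sides equal -24.
B: fails at (5, 5) — LHS = 100, RHS = 50.
C: fails at (5, 5) — LHS = 625, RHS = 125.

Answer: A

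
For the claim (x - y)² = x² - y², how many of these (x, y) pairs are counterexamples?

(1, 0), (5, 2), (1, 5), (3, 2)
3

Testing each pair:
(1, 0): LHS = 1, RHS = 1 → satisfies claim
(5, 2): LHS = 9, RHS = 21 → counterexample
(1, 5): LHS = 16, RHS = -24 → counterexample
(3, 2): LHS = 1, RHS = 5 → counterexample

That makes 3 counterexamples.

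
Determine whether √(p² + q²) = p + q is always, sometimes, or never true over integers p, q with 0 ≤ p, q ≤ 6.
Sometimes true

It holds at (p, q) = (0, 4) (both sides equal 4), but fails at (p, q) = (5, 2) (LHS = √(29) ≈ 5.385, RHS = 7).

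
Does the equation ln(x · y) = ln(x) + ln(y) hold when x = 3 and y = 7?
Substituting x = 3, y = 7:

LHS = ln(3 · 7) = ln(21) ≈ 3.045
RHS = ln(3) + ln(7) ≈ 3.045

LHS = RHS, so the equation holds at this point.

Answer: Holds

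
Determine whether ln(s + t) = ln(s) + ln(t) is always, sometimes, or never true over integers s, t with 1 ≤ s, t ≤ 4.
Sometimes true

It holds at (s, t) = (2, 2) (both sides equal ln(4) ≈ 1.386), but fails at (s, t) = (1, 1) (LHS = ln(2) ≈ 0.6931, RHS = 0).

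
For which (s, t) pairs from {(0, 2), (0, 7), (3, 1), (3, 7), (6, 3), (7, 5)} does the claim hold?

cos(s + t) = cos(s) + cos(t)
Testing each pair:
(0, 2): LHS = cos(2) ≈ -0.4161, RHS = cos(2) + 1 ≈ 0.5839 → fails
(0, 7): LHS = cos(7) ≈ 0.7539, RHS = cos(7) + 1 ≈ 1.754 → fails
(3, 1): LHS = cos(4) ≈ -0.6536, RHS = cos(3) + cos(1) ≈ -0.4497 → fails
(3, 7): LHS = cos(10) ≈ -0.8391, RHS = cos(3) + cos(7) ≈ -0.2361 → fails
(6, 3): LHS = cos(9) ≈ -0.9111, RHS = cos(3) + cos(6) ≈ -0.02982 → fails
(7, 5): LHS = cos(12) ≈ 0.8439, RHS = cos(5) + cos(7) ≈ 1.038 → fails

No pair satisfies the claim.

Answer: None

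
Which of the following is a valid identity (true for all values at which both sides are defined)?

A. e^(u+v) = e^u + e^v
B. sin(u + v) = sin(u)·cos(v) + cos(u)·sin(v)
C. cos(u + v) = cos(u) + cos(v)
B

A: fails at (1, 4) — LHS = e^5 ≈ 148.4, RHS = e + e^4 ≈ 57.32.
B: holds — e.g. at (4, 5), both sides equal sin(9) ≈ 0.4121.
C: fails at (1, 4) — LHS = cos(5) ≈ 0.2837, RHS = cos(4) + cos(1) ≈ -0.1133.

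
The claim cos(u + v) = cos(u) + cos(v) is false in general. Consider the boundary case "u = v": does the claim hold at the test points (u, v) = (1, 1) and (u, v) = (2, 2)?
No, fails at both test points

At (1, 1): LHS = cos(2) ≈ -0.4161 ≠ RHS = 2·cos(1) ≈ 1.081
At (2, 2): LHS = cos(4) ≈ -0.6536 ≠ RHS = 2·cos(2) ≈ -0.8323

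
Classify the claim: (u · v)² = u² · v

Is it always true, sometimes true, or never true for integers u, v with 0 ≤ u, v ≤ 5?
It holds at (u, v) = (4, 1) (both sides equal 16), but fails at (u, v) = (4, 5) (LHS = 400, RHS = 80).

Answer: Sometimes true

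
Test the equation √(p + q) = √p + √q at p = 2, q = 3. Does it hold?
Substituting p = 2, q = 3:

LHS = √(2 + 3) = √(5) ≈ 2.236
RHS = √2 + √3 = √(2) + √(3) ≈ 3.146

LHS ≠ RHS, so the equation does not hold at this point.

Answer: Fails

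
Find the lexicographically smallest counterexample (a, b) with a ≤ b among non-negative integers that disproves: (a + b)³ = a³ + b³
(a, b) = (1, 1)

Substituting (1, 1) into the claim:
LHS = (1 + 1)³ = 8
RHS = 1³ + 1³ = 2

Since LHS ≠ RHS, this pair disproves the claim, and no lexicographically smaller pair (a ≤ b, non-negative integers) does.

For instance (3, 6) is also a counterexample (LHS = 729, RHS = 243), but it's lexicographically larger.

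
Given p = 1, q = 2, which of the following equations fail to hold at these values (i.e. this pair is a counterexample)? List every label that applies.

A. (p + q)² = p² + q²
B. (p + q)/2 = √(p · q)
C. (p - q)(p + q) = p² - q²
Evaluating each claim at the given values:
A. LHS = 9, RHS = 5 → fails here (LHS ≠ RHS)
B. LHS = 3/2, RHS = √(2) ≈ 1.414 → fails here (LHS ≠ RHS)
C. LHS = -3, RHS = -3 → holds here (LHS = RHS)

Answer: A, B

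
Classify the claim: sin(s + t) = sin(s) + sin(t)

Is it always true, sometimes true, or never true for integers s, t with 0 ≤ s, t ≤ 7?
Sometimes true

It holds at (s, t) = (0, 4) (both sides equal sin(4) ≈ -0.7568), but fails at (s, t) = (6, 4) (LHS = sin(10) ≈ -0.544, RHS = sin(4) + sin(6) ≈ -1.036).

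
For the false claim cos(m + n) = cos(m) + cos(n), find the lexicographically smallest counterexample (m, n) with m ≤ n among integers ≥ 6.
Substituting (6, 6) into the claim:
LHS = cos(6 + 6) = cos(12) ≈ 0.8439
RHS = cos(6) + cos(6) = 2·cos(6) ≈ 1.92

Since LHS ≠ RHS, this pair disproves the claim, and no lexicographically smaller pair (m ≤ n, integers ≥ 6) does.

For instance (12, 13) is also a counterexample (LHS = cos(25) ≈ 0.9912, RHS = cos(12) + cos(13) ≈ 1.751), but it's lexicographically larger.

Answer: (m, n) = (6, 6)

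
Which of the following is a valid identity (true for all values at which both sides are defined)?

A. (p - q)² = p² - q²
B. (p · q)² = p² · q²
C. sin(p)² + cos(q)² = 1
B

A: fails at (1, 2) — LHS = 1, RHS = -3.
B: holds — e.g. at (2, 5), both sides equal 100.
C: fails at (6, 7) — LHS = sin(6)² + cos(7)² ≈ 0.6464, RHS = 1.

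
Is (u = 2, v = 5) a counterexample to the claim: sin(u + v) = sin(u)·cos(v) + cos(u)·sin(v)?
Substituting u = 2, v = 5:
LHS = sin(2 + 5) = sin(7) ≈ 0.657
RHS = sin(2)·cos(5) + cos(2)·sin(5) = sin(2)·cos(5) + sin(5)·cos(2) ≈ 0.657

The sides agree, so this pair does not disprove the claim.

Answer: No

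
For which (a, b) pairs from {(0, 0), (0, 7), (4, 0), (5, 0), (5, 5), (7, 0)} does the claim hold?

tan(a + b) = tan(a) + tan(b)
Testing each pair:
(0, 0): LHS = 0, RHS = 0 → holds
(0, 7): LHS = tan(7) ≈ 0.8714, RHS = tan(7) ≈ 0.8714 → holds
(4, 0): LHS = tan(4) ≈ 1.158, RHS = tan(4) ≈ 1.158 → holds
(5, 0): LHS = tan(5) ≈ -3.381, RHS = tan(5) ≈ -3.381 → holds
(5, 5): LHS = tan(10) ≈ 0.6484, RHS = 2·tan(5) ≈ -6.761 → fails
(7, 0): LHS = tan(7) ≈ 0.8714, RHS = tan(7) ≈ 0.8714 → holds

5 of 6 pairs satisfy the claim.

Answer: (0, 0), (0, 7), (4, 0), (5, 0), (7, 0)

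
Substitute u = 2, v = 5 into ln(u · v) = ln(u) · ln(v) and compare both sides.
LHS = ln(2 · 5) = ln(10) ≈ 2.303
RHS = ln(2) · ln(5) ≈ 1.116

LHS ≠ RHS (they differ by about 1.187), so the equation does not hold here.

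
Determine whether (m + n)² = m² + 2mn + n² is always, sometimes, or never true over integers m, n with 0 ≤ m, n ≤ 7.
The identity holds for every pair in the range. For instance at (m, n) = (6, 2): both sides equal 64.

Answer: Always true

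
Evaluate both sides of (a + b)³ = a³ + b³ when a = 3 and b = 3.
LHS = (3 + 3)³ = 216
RHS = 3³ + 3³ = 54

LHS ≠ RHS, so the equation does not hold here.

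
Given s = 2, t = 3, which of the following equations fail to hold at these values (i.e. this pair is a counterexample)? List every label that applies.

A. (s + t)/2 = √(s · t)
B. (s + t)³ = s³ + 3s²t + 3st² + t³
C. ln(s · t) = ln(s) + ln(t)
Evaluating each claim at the given values:
A. LHS = 5/2, RHS = √(6) ≈ 2.449 → fails here (LHS ≠ RHS)
B. LHS = 125, RHS = 125 → holds here (LHS = RHS)
C. LHS = ln(6) ≈ 1.792, RHS = ln(2) + ln(3) ≈ 1.792 → holds here (LHS = RHS)

Answer: A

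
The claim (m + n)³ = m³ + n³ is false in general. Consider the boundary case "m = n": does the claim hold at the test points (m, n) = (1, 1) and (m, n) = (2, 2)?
At (1, 1): LHS = 8 ≠ RHS = 2
At (2, 2): LHS = 64 ≠ RHS = 16

Answer: No, fails at both test points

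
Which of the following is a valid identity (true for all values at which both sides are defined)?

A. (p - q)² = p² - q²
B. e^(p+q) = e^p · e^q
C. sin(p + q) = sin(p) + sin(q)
B

A: fails at (3, 4) — LHS = 1, RHS = -7.
B: holds — e.g. at (0, 1), both sides equal e ≈ 2.718.
C: fails at (3, 5) — LHS = sin(8) ≈ 0.9894, RHS = sin(5) + sin(3) ≈ -0.8178.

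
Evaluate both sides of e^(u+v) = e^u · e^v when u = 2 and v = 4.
LHS = e^(2+4) = e^6 ≈ 403.4
RHS = e^2 · e^4 = e^6 ≈ 403.4

LHS = RHS: the two sides agree.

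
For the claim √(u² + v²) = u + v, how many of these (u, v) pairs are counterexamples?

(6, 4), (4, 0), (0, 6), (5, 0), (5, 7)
2

Testing each pair:
(6, 4): LHS = 2·√(13) ≈ 7.211, RHS = 10 → counterexample
(4, 0): LHS = 4, RHS = 4 → satisfies claim
(0, 6): LHS = 6, RHS = 6 → satisfies claim
(5, 0): LHS = 5, RHS = 5 → satisfies claim
(5, 7): LHS = √(74) ≈ 8.602, RHS = 12 → counterexample

That makes 2 counterexamples.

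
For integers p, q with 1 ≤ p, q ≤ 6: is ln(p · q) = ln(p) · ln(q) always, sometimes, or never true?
Sometimes true

It holds at (p, q) = (1, 1) (both sides equal 0), but fails at (p, q) = (2, 2) (LHS = ln(4) ≈ 1.386, RHS = ln(2)² ≈ 0.4805).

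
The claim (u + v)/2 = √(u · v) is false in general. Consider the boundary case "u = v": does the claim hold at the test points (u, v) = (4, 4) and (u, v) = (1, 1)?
Yes, holds at both test points

At (4, 4): LHS = 4, RHS = 4 → equal
At (1, 1): LHS = 1, RHS = 1 → equal

So the claim does hold at both of these boundary points, even though it is not an identity.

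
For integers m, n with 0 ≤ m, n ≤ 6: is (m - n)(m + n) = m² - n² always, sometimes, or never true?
The identity holds for every pair in the range. For instance at (m, n) = (0, 6): both sides equal -36.

Answer: Always true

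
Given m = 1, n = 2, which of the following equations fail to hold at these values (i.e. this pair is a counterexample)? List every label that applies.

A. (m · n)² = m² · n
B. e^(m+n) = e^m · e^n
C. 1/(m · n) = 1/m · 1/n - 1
Evaluating each claim at the given values:
A. LHS = 4, RHS = 2 → fails here (LHS ≠ RHS)
B. LHS = e^3 ≈ 20.09, RHS = e^3 ≈ 20.09 → holds here (LHS = RHS)
C. LHS = 1/2, RHS = -1/2 → fails here (LHS ≠ RHS)

Answer: A, C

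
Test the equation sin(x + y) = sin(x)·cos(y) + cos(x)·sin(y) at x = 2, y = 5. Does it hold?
Substituting x = 2, y = 5:

LHS = sin(2 + 5) = sin(7) ≈ 0.657
RHS = sin(2)·cos(5) + cos(2)·sin(5) = sin(2)·cos(5) + sin(5)·cos(2) ≈ 0.657

LHS = RHS, so the equation holds at this point.

Answer: Holds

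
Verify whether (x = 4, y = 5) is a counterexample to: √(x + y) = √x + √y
Yes

Substituting x = 4, y = 5:
LHS = √(4 + 5) = 3
RHS = √4 + √5 = 2 + √(5) ≈ 4.236

Since LHS ≠ RHS, this pair disproves the claim.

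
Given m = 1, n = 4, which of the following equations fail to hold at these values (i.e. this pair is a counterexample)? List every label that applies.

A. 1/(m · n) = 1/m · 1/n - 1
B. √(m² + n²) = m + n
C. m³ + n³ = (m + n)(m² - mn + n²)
A, B

Evaluating each claim at the given values:
A. LHS = 1/4, RHS = -3/4 → fails here (LHS ≠ RHS)
B. LHS = √(17) ≈ 4.123, RHS = 5 → fails here (LHS ≠ RHS)
C. LHS = 65, RHS = 65 → holds here (LHS = RHS)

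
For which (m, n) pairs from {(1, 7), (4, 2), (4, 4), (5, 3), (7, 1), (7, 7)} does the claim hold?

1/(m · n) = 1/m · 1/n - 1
None

Testing each pair:
(1, 7): LHS = 1/7, RHS = -6/7 → fails
(4, 2): LHS = 1/8, RHS = -7/8 → fails
(4, 4): LHS = 1/16, RHS = -15/16 → fails
(5, 3): LHS = 1/15, RHS = -14/15 → fails
(7, 1): LHS = 1/7, RHS = -6/7 → fails
(7, 7): LHS = 1/49, RHS = -48/49 → fails

No pair satisfies the claim.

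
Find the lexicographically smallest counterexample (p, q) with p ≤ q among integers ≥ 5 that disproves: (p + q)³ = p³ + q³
(p, q) = (5, 5)

Substituting (5, 5) into the claim:
LHS = (5 + 5)³ = 1000
RHS = 5³ + 5³ = 250

Since LHS ≠ RHS, this pair disproves the claim, and no lexicographically smaller pair (p ≤ q, integers ≥ 5) does.

For instance (7, 8) is also a counterexample (LHS = 3375, RHS = 855), but it's lexicographically larger.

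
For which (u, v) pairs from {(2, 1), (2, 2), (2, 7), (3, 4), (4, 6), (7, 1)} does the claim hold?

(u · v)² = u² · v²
Testing each pair:
(2, 1): LHS = 4, RHS = 4 → holds
(2, 2): LHS = 16, RHS = 16 → holds
(2, 7): LHS = 196, RHS = 196 → holds
(3, 4): LHS = 144, RHS = 144 → holds
(4, 6): LHS = 576, RHS = 576 → holds
(7, 1): LHS = 49, RHS = 49 → holds

Every pair satisfies the claim.

Answer: All pairs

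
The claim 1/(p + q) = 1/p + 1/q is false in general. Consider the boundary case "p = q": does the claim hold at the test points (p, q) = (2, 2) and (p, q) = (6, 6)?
At (2, 2): LHS = 1/4 ≠ RHS = 1
At (6, 6): LHS = 1/12 ≠ RHS = 1/3

Answer: No, fails at both test points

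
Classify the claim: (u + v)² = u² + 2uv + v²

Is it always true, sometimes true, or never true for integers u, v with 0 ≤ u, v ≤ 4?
Always true

The identity holds for every pair in the range. For instance at (u, v) = (3, 1): both sides equal 16.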